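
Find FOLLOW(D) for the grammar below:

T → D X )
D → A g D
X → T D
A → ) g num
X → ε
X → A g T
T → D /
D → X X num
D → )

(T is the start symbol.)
{ ')', '/', 'num' }

In T → D X ): D is followed by X ')', add FIRST(X ')') \ {ε} = { ')', 'num' }
In D → A g D: D is at the end; this adds FOLLOW(D) to itself — nothing new
In X → T D: D is at the end, add FOLLOW(X)
In T → D /: D is followed by '/', add FIRST('/') \ {ε} = { '/' }

The FOLLOW sets referred to above (computed the same way, to a fixed point):
  FOLLOW(X) = { ')', 'num' }

Taking the union: FOLLOW(D) = { ')', '/', 'num' }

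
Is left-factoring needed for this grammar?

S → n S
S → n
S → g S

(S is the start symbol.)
Yes, S has productions with common prefix 'n'

Left-factoring is needed when two productions for the same non-terminal
share a common prefix on the right-hand side.

Productions for S:
  S → n S
  S → n
  S → g S

Found common prefix 'n' in productions for S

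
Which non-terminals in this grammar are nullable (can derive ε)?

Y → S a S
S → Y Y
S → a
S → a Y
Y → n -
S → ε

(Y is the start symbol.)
A non-terminal is nullable if it can derive ε (the empty string): either it has an ε-production, or it has a production whose right-hand side consists entirely of nullable non-terminals.

ε-productions: S → ε
So S is immediately nullable.
No further non-terminal can be added: every production for the remaining non-terminals contains a terminal or a non-nullable non-terminal.
Nullable = { 'S' }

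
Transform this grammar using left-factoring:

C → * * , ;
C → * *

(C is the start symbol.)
C → * * C'
C' → , ;
C' → ε

Left-factoring transforms A → αβ₁ | αβ₂ into A → αA' and A' → β₁ | β₂
(α is the longest common prefix among the alternatives). Repeat until
no nonterminal has two alternatives with a common prefix.

Round 1: C has alternatives sharing prefix '* *'. Introduce C': C → * * C'
  Add: C' → , ;
  Add: C' → ε

No remaining common prefixes — done.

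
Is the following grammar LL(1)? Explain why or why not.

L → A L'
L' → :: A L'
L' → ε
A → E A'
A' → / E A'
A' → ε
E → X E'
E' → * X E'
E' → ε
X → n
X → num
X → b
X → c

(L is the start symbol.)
Relevant sets:
  FOLLOW(L') = { $ }
  FOLLOW(A') = { $, '::' }
  FOLLOW(E') = { $, '/', '::' }

For L':
  PREDICT(L' → :: A L') = { '::' }
  PREDICT(L' → ε) = { $ }
For A':
  PREDICT(A' → '/' E A') = { '/' }
  PREDICT(A' → ε) = { $, '::' }
For E':
  PREDICT(E' → '*' X E') = { '*' }
  PREDICT(E' → ε) = { $, '/', '::' }
For X:
  PREDICT(X → n) = { 'n' }
  PREDICT(X → num) = { 'num' }
  PREDICT(X → b) = { 'b' }
  PREDICT(X → c) = { 'c' }
L, A, E have a single production, so nothing to check there.

All predict sets are disjoint. The grammar IS LL(1).

Answer: Yes, the grammar is LL(1).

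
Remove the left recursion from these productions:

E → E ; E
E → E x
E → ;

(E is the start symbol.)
E is directly left-recursive. The standard transformation for
  A → A α₁ | ... | A α_m | β₁ | ... | β_n
is
  A  → β₁ A' | ... | β_n A'
  A' → α₁ A' | ... | α_m A' | ε

E → ; becomes E → ; E'
E → E ; E becomes E' → ; E E'
E → E x becomes E' → x E'
Add E' → ε

Resulting grammar:
E → ; E'
E' → ; E E'
E' → x E'
E' → ε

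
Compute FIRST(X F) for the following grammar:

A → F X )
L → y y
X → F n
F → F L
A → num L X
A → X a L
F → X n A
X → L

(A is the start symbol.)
FIRST sets of the non-terminals involved (from the grammar, by fixed-point iteration):
  FIRST(X) = { 'y' }

To compute FIRST(X F), process the symbols left to right:
Symbol X is a non-terminal. Add FIRST(X) \ {ε} = { 'y' }
X is not nullable (ε ∉ FIRST(X)), so stop here.
FIRST(X F) = { 'y' }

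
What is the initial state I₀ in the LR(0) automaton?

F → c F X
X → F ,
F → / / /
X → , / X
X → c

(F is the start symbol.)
{ [F → . / / /], [F → . c F X], [F' → . F] }

First, augment the grammar with F' → F
I₀ = CLOSURE({ [F' → . F] }):
  [F' → . F] has the dot before F: add [F → . c F X], [F → . / / /]
No further items can be added.

I₀ = { [F → . / / /], [F → . c F X], [F' → . F] }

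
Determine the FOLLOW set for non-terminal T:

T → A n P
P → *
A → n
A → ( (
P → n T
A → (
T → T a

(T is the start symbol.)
{ $, 'a' }

To compute FOLLOW(T), find every occurrence of T on a right-hand side N → α T β: add FIRST(β) \ {ε}, and if β is empty or nullable also add FOLLOW(N). Iterate to a fixed point.

T is the start symbol, so $ ∈ FOLLOW(T).
In P → n T: T is at the end, add FOLLOW(P)
In T → T a: T is followed by a, add FIRST(a) \ {ε} = { 'a' }

The FOLLOW sets referred to above (computed the same way, to a fixed point):
  FOLLOW(P) = { $, 'a' }

Taking the union: FOLLOW(T) = { $, 'a' }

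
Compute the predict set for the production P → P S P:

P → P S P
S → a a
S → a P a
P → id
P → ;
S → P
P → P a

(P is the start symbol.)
PREDICT(P → P S P) = (FIRST(RHS) \ {ε}) ∪ (FOLLOW(P) if ε ∈ FIRST(RHS), i.e. RHS ⇒* ε)
FIRST(P) = { ';', 'id' }
FIRST(P S P) = { ';', 'id' }
ε ∉ FIRST(P S P), so FOLLOW(P) is not added.
PREDICT(P → P S P) = { ';', 'id' }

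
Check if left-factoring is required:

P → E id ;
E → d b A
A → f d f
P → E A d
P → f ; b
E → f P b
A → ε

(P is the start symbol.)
Yes, P has productions with common prefix 'E'

Left-factoring is needed when two productions for the same non-terminal
share a common prefix on the right-hand side.

Productions for P:
  P → E id ;
  P → E A d
  P → f ; b
Productions for E:
  E → d b A
  E → f P b
Productions for A:
  A → f d f
  A → ε

Found common prefix 'E' in productions for P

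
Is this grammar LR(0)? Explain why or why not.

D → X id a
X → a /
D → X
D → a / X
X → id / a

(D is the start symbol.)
A grammar is LR(0) if no state in the canonical LR(0) collection has:
  - both a shift item (dot before a terminal) and a complete item (shift-reduce conflict), or
  - two or more complete items (reduce-reduce conflict; the accept item [D' → D .] counts as a complete item here).

Augment with D' → D and build the canonical LR(0) collection (I0 = CLOSURE({[D' → . D]}), then GOTO on every symbol after a dot until no new states appear). It has 13 states:
  I0: { [D → . X id a], [D → . X], [D → . a / X], [D' → . D], [X → . a /], [X → . id / a] }  — shift
  I1: { [D' → D .] }  — accept
  I2: { [D → X . id a], [D → X .] }  — shift, reduce
  I3: { [D → a . / X], [X → a . /] }  — shift
  I4: { [X → id . / a] }  — shift
  I5: { [X → id / . a] }  — shift
  I6: { [X → id / a .] }  — reduce
  I7: { [D → a / . X], [X → . a /], [X → . id / a], [X → a / .] }  — shift, reduce
  I8: { [D → a / X .] }  — reduce
  I9: { [X → a . /] }  — shift
  I10: { [X → a / .] }  — reduce
  I11: { [D → X id . a] }  — shift
  I12: { [D → X id a .] }  — reduce

Conflict in state I2:
  Shift-reduce conflict between [D → X .] and [D → X . id a]
So the grammar is NOT LR(0).

Answer: No. Shift-reduce conflict between [D → X .] and [D → X . id a]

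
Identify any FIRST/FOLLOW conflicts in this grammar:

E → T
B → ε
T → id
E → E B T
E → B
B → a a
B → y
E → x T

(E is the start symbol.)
Yes. E → T with FOLLOW(E) on { 'id' }; E → E B T with FOLLOW(E) on { 'a', 'id', 'y' }; B → a a with FOLLOW(B) on { 'a' }; B → y with FOLLOW(B) on { 'y' }

A FIRST/FOLLOW conflict occurs when a non-terminal N has a nullable alternative N → β (β ⇒* ε) and another alternative N → α with FIRST(α) ∩ FOLLOW(N) ≠ ∅: on such a lookahead the parser cannot decide between expanding α and letting N vanish via β.

Nullable non-terminals: B, E.
FIRST sets used below: FIRST(T) = { 'id' }, FIRST(E) = { 'a', 'id', 'x', 'y', ε }, FIRST(B) = { 'a', 'y', ε }

B: nullable alternative(s) B → ε; FOLLOW(B) = { $, 'a', 'id', 'y' }
  B → ε: FIRST \ {ε} = { } — this is the only nullable alternative, skip
  B → a a: FIRST \ {ε} = { 'a' } — overlaps FOLLOW(B) on { 'a' }: CONFLICT
  B → y: FIRST \ {ε} = { 'y' } — overlaps FOLLOW(B) on { 'y' }: CONFLICT

E: nullable alternative(s) E → B; FOLLOW(E) = { $, 'a', 'id', 'y' }
  E → T: FIRST \ {ε} = { 'id' } — overlaps FOLLOW(E) on { 'id' }: CONFLICT
  E → E B T: FIRST \ {ε} = { 'a', 'id', 'x', 'y' } — overlaps FOLLOW(E) on { 'a', 'id', 'y' }: CONFLICT
  E → B: FIRST \ {ε} = { 'a', 'y' } — this is the only nullable alternative, skip
  E → x T: FIRST \ {ε} = { 'x' } — disjoint from FOLLOW(E)

T has no nullable alternative, so no FIRST/FOLLOW check is needed there.

So the grammar has 4 FIRST/FOLLOW conflicts (marked CONFLICT above).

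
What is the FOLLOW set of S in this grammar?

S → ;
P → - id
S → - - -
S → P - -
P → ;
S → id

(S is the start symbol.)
S is the start symbol, so $ ∈ FOLLOW(S).
S does not occur on any right-hand side.

Taking the union: FOLLOW(S) = { $ }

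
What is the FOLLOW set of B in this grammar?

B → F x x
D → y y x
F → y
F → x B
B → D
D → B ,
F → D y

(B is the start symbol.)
To compute FOLLOW(B), find every occurrence of B on a right-hand side N → α B β: add FIRST(β) \ {ε}, and if β is empty or nullable also add FOLLOW(N). Iterate to a fixed point.

B is the start symbol, so $ ∈ FOLLOW(B).
In F → x B: B is at the end, add FOLLOW(F)
In D → B ,: B is followed by ',', add FIRST(',') \ {ε} = { ',' }

The FOLLOW sets referred to above (computed the same way, to a fixed point):
  FOLLOW(F) = { 'x' }

Taking the union: FOLLOW(B) = { $, ',', 'x' }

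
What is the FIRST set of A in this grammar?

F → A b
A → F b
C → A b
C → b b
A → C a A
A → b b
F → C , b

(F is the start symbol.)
{ 'b' }

To compute FIRST(A), examine every production with A on the left-hand side, reading each right-hand side left to right until a non-nullable symbol is reached.

FIRST sets of the other non-terminals involved (by the same procedure, iterated to a fixed point):
  FIRST(F) = { 'b' }
  FIRST(C) = { 'b' }

From A → F b:
  - F is a non-terminal: add FIRST(F) \ {ε} = { 'b' }
    F is not nullable, so stop
From A → C a A:
  - C is a non-terminal: add FIRST(C) \ {ε} = { 'b' }
    C is not nullable, so stop
From A → b b:
  - b is a terminal: add 'b' and stop

Collecting: FIRST(A) = { 'b' }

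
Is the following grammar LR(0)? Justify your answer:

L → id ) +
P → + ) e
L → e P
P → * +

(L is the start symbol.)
Yes, the grammar is LR(0)

A grammar is LR(0) if no state in the canonical LR(0) collection has:
  - both a shift item (dot before a terminal) and a complete item (shift-reduce conflict), or
  - two or more complete items (reduce-reduce conflict; the accept item [L' → L .] counts as a complete item here).

Augment with L' → L and build the canonical LR(0) collection (I0 = CLOSURE({[L' → . L]}), then GOTO on every symbol after a dot until no new states appear). It has 12 states:
  I0: { [L → . e P], [L → . id ) +], [L' → . L] }  — shift
  I1: { [L' → L .] }  — accept
  I2: { [L → e . P], [P → . * +], [P → . + ) e] }  — shift
  I3: { [L → id . ) +] }  — shift
  I4: { [L → id ) . +] }  — shift
  I5: { [L → id ) + .] }  — reduce
  I6: { [P → * . +] }  — shift
  I7: { [P → + . ) e] }  — shift
  I8: { [L → e P .] }  — reduce
  I9: { [P → + ) . e] }  — shift
  I10: { [P → + ) e .] }  — reduce
  I11: { [P → * + .] }  — reduce

Every state is either a pure shift/goto state or contains exactly one complete item and nothing to shift — no conflicts. The grammar is LR(0).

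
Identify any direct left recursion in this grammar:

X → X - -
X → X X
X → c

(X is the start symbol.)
Yes, X is left-recursive

X → X - -: LEFT RECURSIVE (starts with X)
X → X X: LEFT RECURSIVE (starts with X)
X → c: starts with c

The grammar has direct left recursion on: X.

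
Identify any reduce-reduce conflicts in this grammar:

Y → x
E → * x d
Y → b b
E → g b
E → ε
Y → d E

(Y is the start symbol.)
No reduce-reduce conflicts

Augment with Y' → Y and build the canonical LR(0) collection (I0 = CLOSURE({[Y' → . Y]}), then GOTO on every symbol after a dot until no new states appear). It has 12 states:
  I0: { [Y → . b b], [Y → . d E], [Y → . x], [Y' → . Y] }  — shift
  I1: { [Y' → Y .] }  — accept
  I2: { [Y → b . b] }  — shift
  I3: { [E → . * x d], [E → . g b], [E → .], [Y → d . E] }  — shift, reduce
  I4: { [Y → x .] }  — reduce
  I5: { [E → * . x d] }  — shift
  I6: { [Y → d E .] }  — reduce
  I7: { [E → g . b] }  — shift
  I8: { [E → g b .] }  — reduce
  I9: { [E → * x . d] }  — shift
  I10: { [E → * x d .] }  — reduce
  I11: { [Y → b b .] }  — reduce

No state contains more than one complete item.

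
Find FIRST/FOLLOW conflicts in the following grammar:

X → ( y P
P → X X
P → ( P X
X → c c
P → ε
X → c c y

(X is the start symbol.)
A FIRST/FOLLOW conflict occurs when a non-terminal N has a nullable alternative N → β (β ⇒* ε) and another alternative N → α with FIRST(α) ∩ FOLLOW(N) ≠ ∅: on such a lookahead the parser cannot decide between expanding α and letting N vanish via β.

Nullable non-terminals: P.
FIRST sets used below: FIRST(X) = { '(', 'c' }

P: nullable alternative(s) P → ε; FOLLOW(P) = { $, '(', 'c' }
  P → X X: FIRST \ {ε} = { '(', 'c' } — overlaps FOLLOW(P) on { '(', 'c' }: CONFLICT
  P → ( P X: FIRST \ {ε} = { '(' } — overlaps FOLLOW(P) on { '(' }: CONFLICT
  P → ε: FIRST \ {ε} = { } — this is the only nullable alternative, skip

X has no nullable alternative, so no FIRST/FOLLOW check is needed there.

So the grammar has 2 FIRST/FOLLOW conflicts (marked CONFLICT above).

Answer: Yes. P → X X with FOLLOW(P) on { '(', 'c' }; P → '(' P X with FOLLOW(P) on { '(' }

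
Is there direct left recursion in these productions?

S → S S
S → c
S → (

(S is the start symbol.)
Yes, S is left-recursive

S → S S: LEFT RECURSIVE (starts with S)
S → c: starts with c
S → (: starts with '('

The grammar has direct left recursion on: S.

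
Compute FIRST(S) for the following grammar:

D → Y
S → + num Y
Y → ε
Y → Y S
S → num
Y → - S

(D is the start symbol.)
{ '+', 'num' }

To compute FIRST(S), examine every production with S on the left-hand side, reading each right-hand side left to right until a non-nullable symbol is reached.

From S → + num Y:
  - '+' is a terminal: add '+' and stop
From S → num:
  - num is a terminal: add 'num' and stop

Collecting: FIRST(S) = { '+', 'num' }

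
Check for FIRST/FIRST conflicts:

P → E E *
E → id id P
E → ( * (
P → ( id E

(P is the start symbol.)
Yes. P → E E '*' / P → '(' id E on { '(' }

A FIRST/FIRST conflict occurs when two productions N → α and N → β for the same non-terminal have FIRST(α) ∩ FIRST(β) ≠ ∅ (with ε ∈ FIRST of a nullable right-hand side, so two nullable alternatives also conflict).

FIRST sets of the non-terminals at (or reachable through a nullable prefix from) the front of some alternative:
  FIRST(E) = { '(', 'id' }

Productions for P:
  P → E E *: FIRST = { '(', 'id' }
  P → ( id E: FIRST = { '(' }
Productions for E:
  E → id id P: FIRST = { 'id' }
  E → ( * (: FIRST = { '(' }

Conflict for P: P → E E * and P → ( id E
  Overlap: { '(' }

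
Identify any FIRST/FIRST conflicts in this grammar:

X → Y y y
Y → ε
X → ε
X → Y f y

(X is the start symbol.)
FIRST sets of the non-terminals at (or reachable through a nullable prefix from) the front of some alternative:
  FIRST(Y) = { ε }

Productions for X:
  X → Y y y: FIRST = { 'y' }
  X → ε: FIRST = { ε }
  X → Y f y: FIRST = { 'f' }
Y has only one production, so no FIRST/FIRST conflict is possible there.

All alternatives of each non-terminal have pairwise disjoint FIRST sets.

Answer: No FIRST/FIRST conflicts.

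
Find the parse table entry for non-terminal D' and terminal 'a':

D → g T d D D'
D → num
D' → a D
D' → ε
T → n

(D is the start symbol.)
To find M[D', 'a'], we find productions for D' where 'a' is in the predict set (PREDICT(N → α) = (FIRST(α) \ {ε}) ∪ (FOLLOW(N) if α ⇒* ε)).

Relevant sets:
  FOLLOW(D') = { $, 'a' }

D' → a D: PREDICT = { 'a' }
  'a' is in predict set, so this production goes in M[D', 'a']
D' → ε: PREDICT = { $, 'a' }
  'a' is in predict set, so this production goes in M[D', 'a']

M[D', 'a'] = D' → a D, D' → ε  (a multiply-defined cell — the grammar is not LL(1))

Answer: D' → a D, D' → ε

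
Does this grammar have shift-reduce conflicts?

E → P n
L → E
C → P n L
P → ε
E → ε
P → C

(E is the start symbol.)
A shift-reduce conflict occurs when an LR(0) state has both:
  - a complete (reduce) item [A → α .] (dot at the end), and
  - a shift item [B → β . c γ] (dot before a terminal).

Augment with E' → E and build the canonical LR(0) collection (I0 = CLOSURE({[E' → . E]}), then GOTO on every symbol after a dot until no new states appear). It has 7 states:
  I0: { [C → . P n L], [E → . P n], [E → .], [E' → . E], [P → . C], [P → .] }  — 2 reduces
  I1: { [P → C .] }  — reduce
  I2: { [E' → E .] }  — accept
  I3: { [C → P . n L], [E → P . n] }  — shift
  I4: { [C → . P n L], [C → P n . L], [E → . P n], [E → .], [E → P n .], [L → . E], [P → . C], [P → .] }  — 3 reduces
  I5: { [L → E .] }  — reduce
  I6: { [C → P n L .] }  — reduce

No state contains both a complete item and a shift item.

Answer: No shift-reduce conflicts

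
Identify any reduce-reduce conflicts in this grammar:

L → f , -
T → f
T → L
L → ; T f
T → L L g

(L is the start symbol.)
Augment with L' → L and build the canonical LR(0) collection (I0 = CLOSURE({[L' → . L]}), then GOTO on every symbol after a dot until no new states appear). It has 12 states:
  I0: { [L → . ; T f], [L → . f , -], [L' → . L] }  — shift
  I1: { [L → . ; T f], [L → . f , -], [L → ; . T f], [T → . L L g], [T → . L], [T → . f] }  — shift
  I2: { [L' → L .] }  — accept
  I3: { [L → f . , -] }  — shift
  I4: { [L → f , . -] }  — shift
  I5: { [L → f , - .] }  — reduce
  I6: { [L → . ; T f], [L → . f , -], [T → L . L g], [T → L .] }  — shift, reduce
  I7: { [L → ; T . f] }  — shift
  I8: { [L → f . , -], [T → f .] }  — shift, reduce
  I9: { [L → ; T f .] }  — reduce
  I10: { [T → L L . g] }  — shift
  I11: { [T → L L g .] }  — reduce

No state contains more than one complete item.

Answer: No reduce-reduce conflicts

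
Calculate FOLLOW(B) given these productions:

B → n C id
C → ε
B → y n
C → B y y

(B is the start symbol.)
{ $, 'y' }

B is the start symbol, so $ ∈ FOLLOW(B).
In C → B y y: B is followed by y y, add FIRST(y y) \ {ε} = { 'y' }

Taking the union: FOLLOW(B) = { $, 'y' }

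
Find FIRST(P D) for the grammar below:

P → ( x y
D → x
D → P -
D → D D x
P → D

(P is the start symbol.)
FIRST sets of the non-terminals involved (from the grammar, by fixed-point iteration):
  FIRST(P) = { '(', 'x' }

To compute FIRST(P D), process the symbols left to right:
Symbol P is a non-terminal. Add FIRST(P) \ {ε} = { '(', 'x' }
P is not nullable (ε ∉ FIRST(P)), so stop here.
FIRST(P D) = { '(', 'x' }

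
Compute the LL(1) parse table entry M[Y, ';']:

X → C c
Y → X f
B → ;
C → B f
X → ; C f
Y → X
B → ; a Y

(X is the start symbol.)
Y → X f, Y → X

To find M[Y, ';'], we find productions for Y where ';' is in the predict set (PREDICT(N → α) = (FIRST(α) \ {ε}) ∪ (FOLLOW(N) if α ⇒* ε)).

Relevant sets:
  FIRST(X) = { ';' }

Y → X f: PREDICT = { ';' }
  ';' is in predict set, so this production goes in M[Y, ';']
Y → X: PREDICT = { ';' }
  ';' is in predict set, so this production goes in M[Y, ';']

M[Y, ';'] = Y → X f, Y → X  (a multiply-defined cell — the grammar is not LL(1))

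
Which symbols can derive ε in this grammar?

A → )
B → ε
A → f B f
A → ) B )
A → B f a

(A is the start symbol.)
{ 'B' }

A non-terminal is nullable if it can derive ε (the empty string): either it has an ε-production, or it has a production whose right-hand side consists entirely of nullable non-terminals.

ε-productions: B → ε
So B is immediately nullable.
No further non-terminal can be added: every production for the remaining non-terminals contains a terminal or a non-nullable non-terminal.
Nullable = { 'B' }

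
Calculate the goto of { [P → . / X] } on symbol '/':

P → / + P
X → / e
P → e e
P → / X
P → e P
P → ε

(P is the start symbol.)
GOTO(I, '/') = CLOSURE({ [A → αX.β] : [A → α.Xβ] ∈ I, X = '/' })

Items with dot before '/', with the dot advanced:
  [P → . / X] → [P → / . X]
Closure of the advanced items:
  [P → / . X] has the dot before X: add [X → . / e]

GOTO = { [P → / . X], [X → . / e] }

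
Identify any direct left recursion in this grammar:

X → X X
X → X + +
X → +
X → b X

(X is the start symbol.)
Yes, X is left-recursive

Direct left recursion occurs when N → N α for some non-terminal N (the right-hand side begins with the left-hand side itself).

X → X X: LEFT RECURSIVE (starts with X)
X → X + +: LEFT RECURSIVE (starts with X)
X → +: starts with '+'
X → b X: starts with b

The grammar has direct left recursion on: X.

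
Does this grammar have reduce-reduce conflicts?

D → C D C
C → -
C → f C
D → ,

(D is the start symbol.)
No reduce-reduce conflicts

A reduce-reduce conflict occurs when an LR(0) state has two complete items [A → α .] and [B → β .] — both call for a reduction, and with no lookahead the parser cannot choose between them.

Augment with D' → D and build the canonical LR(0) collection (I0 = CLOSURE({[D' → . D]}), then GOTO on every symbol after a dot until no new states appear). It has 9 states:
  I0: { [C → . -], [C → . f C], [D → . ,], [D → . C D C], [D' → . D] }  — shift
  I1: { [D → , .] }  — reduce
  I2: { [C → - .] }  — reduce
  I3: { [C → . -], [C → . f C], [D → . ,], [D → . C D C], [D → C . D C] }  — shift
  I4: { [D' → D .] }  — accept
  I5: { [C → . -], [C → . f C], [C → f . C] }  — shift
  I6: { [C → f C .] }  — reduce
  I7: { [C → . -], [C → . f C], [D → C D . C] }  — shift
  I8: { [D → C D C .] }  — reduce

No state contains more than one complete item.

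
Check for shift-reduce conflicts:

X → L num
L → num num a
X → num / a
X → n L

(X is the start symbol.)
No shift-reduce conflicts

Augment with X' → X and build the canonical LR(0) collection (I0 = CLOSURE({[X' → . X]}), then GOTO on every symbol after a dot until no new states appear). It has 12 states:
  I0: { [L → . num num a], [X → . L num], [X → . n L], [X → . num / a], [X' → . X] }  — shift
  I1: { [X → L . num] }  — shift
  I2: { [X' → X .] }  — accept
  I3: { [L → . num num a], [X → n . L] }  — shift
  I4: { [L → num . num a], [X → num . / a] }  — shift
  I5: { [X → num / . a] }  — shift
  I6: { [L → num num . a] }  — shift
  I7: { [L → num num a .] }  — reduce
  I8: { [X → num / a .] }  — reduce
  I9: { [X → n L .] }  — reduce
  I10: { [L → num . num a] }  — shift
  I11: { [X → L num .] }  — reduce

No state contains both a complete item and a shift item.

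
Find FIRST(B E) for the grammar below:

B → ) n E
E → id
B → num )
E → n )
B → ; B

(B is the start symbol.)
FIRST sets of the non-terminals involved (from the grammar, by fixed-point iteration):
  FIRST(B) = { ')', ';', 'num' }

To compute FIRST(B E), process the symbols left to right:
Symbol B is a non-terminal. Add FIRST(B) \ {ε} = { ')', ';', 'num' }
B is not nullable (ε ∉ FIRST(B)), so stop here.
FIRST(B E) = { ')', ';', 'num' }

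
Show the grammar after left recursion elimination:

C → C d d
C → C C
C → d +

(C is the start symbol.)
C is directly left-recursive. The standard transformation for
  A → A α₁ | ... | A α_m | β₁ | ... | β_n
is
  A  → β₁ A' | ... | β_n A'
  A' → α₁ A' | ... | α_m A' | ε

C → d + becomes C → d + C'
C → C d d becomes C' → d d C'
C → C C becomes C' → C C'
Add C' → ε

Resulting grammar:
C → d + C'
C' → d d C'
C' → C C'
C' → ε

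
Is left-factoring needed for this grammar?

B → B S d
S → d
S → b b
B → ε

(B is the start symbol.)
Left-factoring is needed when two productions for the same non-terminal
share a common prefix on the right-hand side.

Productions for B:
  B → B S d
  B → ε
Productions for S:
  S → d
  S → b b

No common prefixes found.

Answer: No, left-factoring is not needed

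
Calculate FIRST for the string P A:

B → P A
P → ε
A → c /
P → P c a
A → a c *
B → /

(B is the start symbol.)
{ 'a', 'c' }

FIRST sets of the non-terminals involved (from the grammar, by fixed-point iteration):
  FIRST(P) = { 'c', ε }
  FIRST(A) = { 'a', 'c' }

To compute FIRST(P A), process the symbols left to right:
Symbol P is a non-terminal. Add FIRST(P) \ {ε} = { 'c' }
P is nullable (ε ∈ FIRST(P)), continue to the next symbol.
Symbol A is a non-terminal. Add FIRST(A) \ {ε} = { 'a', 'c' }
A is not nullable (ε ∉ FIRST(A)), so stop here.
FIRST(P A) = { 'a', 'c' }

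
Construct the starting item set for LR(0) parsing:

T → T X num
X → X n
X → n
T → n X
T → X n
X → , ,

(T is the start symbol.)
{ [T → . T X num], [T → . X n], [T → . n X], [T' → . T], [X → . , ,], [X → . X n], [X → . n] }

First, augment the grammar with T' → T
I₀ = CLOSURE({ [T' → . T] }):
  [T' → . T] has the dot before T: add [T → . T X num], [T → . n X], [T → . X n]
  [T → . X n] has the dot before X: add [X → . X n], [X → . n], [X → . , ,]
No further items can be added.

I₀ = { [T → . T X num], [T → . X n], [T → . n X], [T' → . T], [X → . , ,], [X → . X n], [X → . n] }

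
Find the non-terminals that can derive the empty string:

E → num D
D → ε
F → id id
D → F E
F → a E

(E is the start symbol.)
{ 'D' }

A non-terminal is nullable if it can derive ε (the empty string): either it has an ε-production, or it has a production whose right-hand side consists entirely of nullable non-terminals.

ε-productions: D → ε
So D is immediately nullable.
No further non-terminal can be added: every production for the remaining non-terminals contains a terminal or a non-nullable non-terminal.
Nullable = { 'D' }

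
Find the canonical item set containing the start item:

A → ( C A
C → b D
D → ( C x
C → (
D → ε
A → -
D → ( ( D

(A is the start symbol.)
{ [A → . ( C A], [A → . -], [A' → . A] }

First, augment the grammar with A' → A
I₀ = CLOSURE({ [A' → . A] }):
  [A' → . A] has the dot before A: add [A → . ( C A], [A → . -]
No further items can be added.

I₀ = { [A → . ( C A], [A → . -], [A' → . A] }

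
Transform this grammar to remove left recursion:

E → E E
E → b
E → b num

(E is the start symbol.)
E is directly left-recursive. The standard transformation for
  A → A α₁ | ... | A α_m | β₁ | ... | β_n
is
  A  → β₁ A' | ... | β_n A'
  A' → α₁ A' | ... | α_m A' | ε

E → b becomes E → b E'
E → b num becomes E → b num E'
E → E E becomes E' → E E'
Add E' → ε

Resulting grammar:
E → b E'
E → b num E'
E' → E E'
E' → ε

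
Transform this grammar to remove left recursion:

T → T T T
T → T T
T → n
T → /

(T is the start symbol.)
T → n T'
T → / T'
T' → T T T'
T' → T T'
T' → ε

T is directly left-recursive. The standard transformation for
  A → A α₁ | ... | A α_m | β₁ | ... | β_n
is
  A  → β₁ A' | ... | β_n A'
  A' → α₁ A' | ... | α_m A' | ε

T → n becomes T → n T'
T → / becomes T → / T'
T → T T T becomes T' → T T T'
T → T T becomes T' → T T'
Add T' → ε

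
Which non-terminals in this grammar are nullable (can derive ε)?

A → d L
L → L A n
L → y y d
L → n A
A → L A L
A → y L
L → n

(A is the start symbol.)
A non-terminal is nullable if it can derive ε (the empty string): either it has an ε-production, or it has a production whose right-hand side consists entirely of nullable non-terminals.

There are no ε-productions, so no non-terminal can derive ε.
No non-terminals are nullable.

Answer: None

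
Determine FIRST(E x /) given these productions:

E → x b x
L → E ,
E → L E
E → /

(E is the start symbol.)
FIRST sets of the non-terminals involved (from the grammar, by fixed-point iteration):
  FIRST(E) = { '/', 'x' }

To compute FIRST(E x /), process the symbols left to right:
Symbol E is a non-terminal. Add FIRST(E) \ {ε} = { '/', 'x' }
E is not nullable (ε ∉ FIRST(E)), so stop here.
FIRST(E x /) = { '/', 'x' }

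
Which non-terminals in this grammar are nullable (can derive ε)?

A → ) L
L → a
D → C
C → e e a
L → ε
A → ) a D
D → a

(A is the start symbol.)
A non-terminal is nullable if it can derive ε (the empty string): either it has an ε-production, or it has a production whose right-hand side consists entirely of nullable non-terminals.

ε-productions: L → ε
So L is immediately nullable.
No further non-terminal can be added: every production for the remaining non-terminals contains a terminal or a non-nullable non-terminal.
Nullable = { 'L' }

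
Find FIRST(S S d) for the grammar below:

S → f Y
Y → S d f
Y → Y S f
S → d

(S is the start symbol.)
FIRST sets of the non-terminals involved (from the grammar, by fixed-point iteration):
  FIRST(S) = { 'd', 'f' }

To compute FIRST(S S d), process the symbols left to right:
Symbol S is a non-terminal. Add FIRST(S) \ {ε} = { 'd', 'f' }
S is not nullable (ε ∉ FIRST(S)), so stop here.
FIRST(S S d) = { 'd', 'f' }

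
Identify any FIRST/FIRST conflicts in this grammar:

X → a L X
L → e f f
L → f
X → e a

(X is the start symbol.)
A FIRST/FIRST conflict occurs when two productions N → α and N → β for the same non-terminal have FIRST(α) ∩ FIRST(β) ≠ ∅ (with ε ∈ FIRST of a nullable right-hand side, so two nullable alternatives also conflict).

Productions for X:
  X → a L X: FIRST = { 'a' }
  X → e a: FIRST = { 'e' }
Productions for L:
  L → e f f: FIRST = { 'e' }
  L → f: FIRST = { 'f' }

All alternatives of each non-terminal have pairwise disjoint FIRST sets.

Answer: No FIRST/FIRST conflicts.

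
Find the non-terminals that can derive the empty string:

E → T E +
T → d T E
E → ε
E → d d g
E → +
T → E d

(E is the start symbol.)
A non-terminal is nullable if it can derive ε (the empty string): either it has an ε-production, or it has a production whose right-hand side consists entirely of nullable non-terminals.

ε-productions: E → ε
So E is immediately nullable.
No further non-terminal can be added: every production for the remaining non-terminals contains a terminal or a non-nullable non-terminal.
Nullable = { 'E' }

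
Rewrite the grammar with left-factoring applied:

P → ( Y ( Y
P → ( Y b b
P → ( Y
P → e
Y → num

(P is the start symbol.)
Left-factoring transforms A → αβ₁ | αβ₂ into A → αA' and A' → β₁ | β₂
(α is the longest common prefix among the alternatives). Repeat until
no nonterminal has two alternatives with a common prefix.

Round 1: P has alternatives sharing prefix '( Y'. Introduce P': P → ( Y P'
  Add: P' → ( Y
  Add: P' → b b
  Add: P' → ε

No remaining common prefixes — done.

Resulting grammar:
P → ( Y P'
P' → ( Y
P' → b b
P' → ε
P → e
Y → num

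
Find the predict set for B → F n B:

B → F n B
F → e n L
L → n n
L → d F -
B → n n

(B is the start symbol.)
{ 'e' }

PREDICT(B → F n B) = (FIRST(RHS) \ {ε}) ∪ (FOLLOW(B) if ε ∈ FIRST(RHS), i.e. RHS ⇒* ε)
FIRST(F) = { 'e' }
FIRST(F n B) = { 'e' }
ε ∉ FIRST(F n B), so FOLLOW(B) is not added.
PREDICT(B → F n B) = { 'e' }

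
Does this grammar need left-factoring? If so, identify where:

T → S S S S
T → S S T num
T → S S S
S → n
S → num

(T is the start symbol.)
Left-factoring is needed when two productions for the same non-terminal
share a common prefix on the right-hand side.

Productions for T:
  T → S S S S
  T → S S T num
  T → S S S
Productions for S:
  S → n
  S → num

Found common prefix 'S S' in productions for T

Answer: Yes, T has productions with common prefix 'S S'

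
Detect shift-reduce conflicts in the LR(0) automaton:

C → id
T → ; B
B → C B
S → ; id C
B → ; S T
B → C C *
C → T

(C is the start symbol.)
A shift-reduce conflict occurs when an LR(0) state has both:
  - a complete (reduce) item [A → α .] (dot at the end), and
  - a shift item [B → β . c γ] (dot before a terminal).

Augment with C' → C and build the canonical LR(0) collection (I0 = CLOSURE({[C' → . C]}), then GOTO on every symbol after a dot until no new states appear). It has 16 states:
  I0: { [C → . T], [C → . id], [C' → . C], [T → . ; B] }  — shift
  I1: { [B → . ; S T], [B → . C B], [B → . C C *], [C → . T], [C → . id], [T → . ; B], [T → ; . B] }  — shift
  I2: { [C' → C .] }  — accept
  I3: { [C → T .] }  — reduce
  I4: { [C → id .] }  — reduce
  I5: { [B → . ; S T], [B → . C B], [B → . C C *], [B → ; . S T], [C → . T], [C → . id], [S → . ; id C], [T → . ; B], [T → ; . B] }  — shift
  I6: { [T → ; B .] }  — reduce
  I7: { [B → . ; S T], [B → . C B], [B → . C C *], [B → C . B], [B → C . C *], [C → . T], [C → . id], [T → . ; B] }  — shift
  I8: { [B → C B .] }  — reduce
  I9: { [B → . ; S T], [B → . C B], [B → . C C *], [B → C . B], [B → C . C *], [B → C C . *], [C → . T], [C → . id], [T → . ; B] }  — shift
  I10: { [B → C C * .] }  — reduce
  I11: { [B → . ; S T], [B → . C B], [B → . C C *], [B → ; . S T], [C → . T], [C → . id], [S → . ; id C], [S → ; . id C], [T → . ; B], [T → ; . B] }  — shift
  I12: { [B → ; S . T], [T → . ; B] }  — shift
  I13: { [B → ; S T .] }  — reduce
  I14: { [C → . T], [C → . id], [C → id .], [S → ; id . C], [T → . ; B] }  — shift, reduce
  I15: { [S → ; id C .] }  — reduce

I14 contains reduce item [C → id .] and shift items [C → . id], [T → . ; B] — shift-reduce conflict.

Answer: Yes — I14: [C → id .] vs [C → . id]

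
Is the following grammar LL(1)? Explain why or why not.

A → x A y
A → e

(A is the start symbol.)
A grammar is LL(1) if for each non-terminal N with multiple productions, the predict sets of those productions are pairwise disjoint, where PREDICT(N → α) = (FIRST(α) \ {ε}) ∪ (FOLLOW(N) if α ⇒* ε).

For A:
  PREDICT(A → x A y) = { 'x' }
  PREDICT(A → e) = { 'e' }

All predict sets are disjoint. The grammar IS LL(1).

Answer: Yes, the grammar is LL(1).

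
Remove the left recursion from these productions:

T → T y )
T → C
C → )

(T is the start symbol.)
T is directly left-recursive. The standard transformation for
  A → A α₁ | ... | A α_m | β₁ | ... | β_n
is
  A  → β₁ A' | ... | β_n A'
  A' → α₁ A' | ... | α_m A' | ε

T → C becomes T → C T'
T → T y ) becomes T' → y ) T'
Add T' → ε

Productions for other non-terminals are unchanged:
  C → )

Resulting grammar:
T → C T'
T' → y ) T'
T' → ε
C → )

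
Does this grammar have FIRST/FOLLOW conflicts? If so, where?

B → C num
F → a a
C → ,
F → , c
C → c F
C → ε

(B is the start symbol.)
A FIRST/FOLLOW conflict occurs when a non-terminal N has a nullable alternative N → β (β ⇒* ε) and another alternative N → α with FIRST(α) ∩ FOLLOW(N) ≠ ∅: on such a lookahead the parser cannot decide between expanding α and letting N vanish via β.

Nullable non-terminals: C.

C: nullable alternative(s) C → ε; FOLLOW(C) = { 'num' }
  C → ,: FIRST \ {ε} = { ',' } — disjoint from FOLLOW(C)
  C → c F: FIRST \ {ε} = { 'c' } — disjoint from FOLLOW(C)
  C → ε: FIRST \ {ε} = { } — this is the only nullable alternative, skip

B, F have no nullable alternative, so no FIRST/FOLLOW check is needed there.

No FIRST/FOLLOW conflicts found.

Answer: No FIRST/FOLLOW conflicts.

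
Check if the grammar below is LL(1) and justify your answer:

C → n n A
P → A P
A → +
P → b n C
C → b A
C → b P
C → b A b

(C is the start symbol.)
Relevant sets:
  FIRST(A) = { '+' }

For C:
  PREDICT(C → n n A) = { 'n' }
  PREDICT(C → b A) = { 'b' }
  PREDICT(C → b P) = { 'b' }
  PREDICT(C → b A b) = { 'b' }
For P:
  PREDICT(P → A P) = { '+' }
  PREDICT(P → b n C) = { 'b' }
A has a single production, so nothing to check there.

Conflict found: Predict set conflict for C: { 'b' }
The grammar is NOT LL(1).

Answer: No. Predict set conflict for C: { 'b' }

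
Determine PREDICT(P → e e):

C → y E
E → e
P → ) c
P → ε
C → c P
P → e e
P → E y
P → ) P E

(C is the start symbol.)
{ 'e' }

PREDICT(P → e e) = (FIRST(RHS) \ {ε}) ∪ (FOLLOW(P) if ε ∈ FIRST(RHS), i.e. RHS ⇒* ε)
FIRST(e e) = { 'e' }
ε ∉ FIRST(e e), so FOLLOW(P) is not added.
PREDICT(P → e e) = { 'e' }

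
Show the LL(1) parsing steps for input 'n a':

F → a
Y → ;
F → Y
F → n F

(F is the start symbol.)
LL(1) parsing maintains a stack (initially the start symbol over $) and the input. At each step: if the stack top is a terminal, match it against the current input token; if it is a non-terminal N, replace it with the RHS of M[N, lookahead] (the unique production whose predict set contains the lookahead).

Stack is shown with the top on the left.

Stack  Input  Action
--------------------
F $    n a $  output F → n F
n F $  n a $  match 'n'
F $    a $    output F → a
a $    a $    match 'a'
$      $      accept

The string is accepted.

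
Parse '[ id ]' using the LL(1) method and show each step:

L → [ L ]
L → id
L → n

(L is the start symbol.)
Stack is shown with the top on the left.

Stack    Input     Action
-------------------------
L $      [ id ] $  output L → [ L ]
[ L ] $  [ id ] $  match '['
L ] $    id ] $    output L → id
id ] $   id ] $    match 'id'
] $      ] $       match ']'
$        $         accept

The string is accepted.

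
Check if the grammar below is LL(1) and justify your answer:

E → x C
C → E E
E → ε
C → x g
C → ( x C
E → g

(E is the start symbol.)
No. Predict set conflict for E: { 'x' }

A grammar is LL(1) if for each non-terminal N with multiple productions, the predict sets of those productions are pairwise disjoint, where PREDICT(N → α) = (FIRST(α) \ {ε}) ∪ (FOLLOW(N) if α ⇒* ε).

Relevant sets:
  FIRST(E) = { 'g', 'x', ε }
  FOLLOW(E) = { $, 'g', 'x' }
  FOLLOW(C) = { $, 'g', 'x' }

For E:
  PREDICT(E → x C) = { 'x' }
  PREDICT(E → ε) = { $, 'g', 'x' }
  PREDICT(E → g) = { 'g' }
For C:
  PREDICT(C → E E) = { $, 'g', 'x' }
  PREDICT(C → x g) = { 'x' }
  PREDICT(C → '(' x C) = { '(' }

Conflict found: Predict set conflict for E: { 'x' }
The grammar is NOT LL(1).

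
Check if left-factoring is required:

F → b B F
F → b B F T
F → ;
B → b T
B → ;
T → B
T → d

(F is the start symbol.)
Yes, F has productions with common prefix 'b B F'

Left-factoring is needed when two productions for the same non-terminal
share a common prefix on the right-hand side.

Productions for F:
  F → b B F
  F → b B F T
  F → ;
Productions for B:
  B → b T
  B → ;
Productions for T:
  T → B
  T → d

Found common prefix 'b B F' in productions for F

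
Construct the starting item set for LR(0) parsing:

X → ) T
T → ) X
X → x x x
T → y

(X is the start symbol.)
{ [X → . ) T], [X → . x x x], [X' → . X] }

First, augment the grammar with X' → X
I₀ = CLOSURE({ [X' → . X] }):
  [X' → . X] has the dot before X: add [X → . ) T], [X → . x x x]
No further items can be added.

I₀ = { [X → . ) T], [X → . x x x], [X' → . X] }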